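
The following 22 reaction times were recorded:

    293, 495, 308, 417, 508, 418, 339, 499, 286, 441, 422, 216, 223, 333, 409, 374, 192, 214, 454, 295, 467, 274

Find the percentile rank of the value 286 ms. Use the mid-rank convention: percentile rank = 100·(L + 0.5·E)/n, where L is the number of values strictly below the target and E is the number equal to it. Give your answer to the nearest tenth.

25.0

Sorted: 192, 214, 216, 223, 274, 286, 293, 295, 308, 333, 339, 374, 409, 417, 418, 422, 441, 454, 467, 495, 499, 508.
Count below 286: L = 5; count equal: E = 1; n = 22.
Percentile rank = 100·(5 + 0.5·1)/22 = 100·5.5/22 = 25.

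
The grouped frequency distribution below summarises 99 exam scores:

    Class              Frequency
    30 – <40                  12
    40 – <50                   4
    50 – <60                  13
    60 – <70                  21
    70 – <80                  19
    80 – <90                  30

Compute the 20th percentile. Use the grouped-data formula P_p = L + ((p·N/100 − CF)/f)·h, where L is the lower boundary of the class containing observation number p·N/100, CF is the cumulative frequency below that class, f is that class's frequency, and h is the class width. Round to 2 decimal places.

52.92

N = 99; target position k = 20/100 · 99 = 19.8.
Cumulative frequencies: 12, 16, 29, 50, 69, 99.
Observation 19.8 falls in the class 50 – <60.
L = 50, CF = 16, f = 13, h = 10.
P20 = 50 + ((19.8 − 16)/13)·10 = 50 + 2.92308 = 52.9231.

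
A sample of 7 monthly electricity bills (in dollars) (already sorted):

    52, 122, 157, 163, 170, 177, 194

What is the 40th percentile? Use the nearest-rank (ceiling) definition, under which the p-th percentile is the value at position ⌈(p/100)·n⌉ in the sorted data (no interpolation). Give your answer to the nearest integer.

157

n = 7.
Position = ⌈40/100 · 7⌉ = ⌈2.8⌉ = 3.
The value at rank 3 is 157.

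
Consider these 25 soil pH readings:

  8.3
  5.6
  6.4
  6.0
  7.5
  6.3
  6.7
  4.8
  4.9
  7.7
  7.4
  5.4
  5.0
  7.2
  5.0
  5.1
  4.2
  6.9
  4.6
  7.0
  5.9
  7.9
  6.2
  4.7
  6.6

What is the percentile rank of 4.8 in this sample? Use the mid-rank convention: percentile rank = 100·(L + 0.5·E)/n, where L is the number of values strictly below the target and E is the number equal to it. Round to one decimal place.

14.0

Sorted: 4.2, 4.6, 4.7, 4.8, 4.9, 5.0, 5.0, 5.1, 5.4, 5.6, 5.9, 6.0, 6.2, 6.3, 6.4, 6.6, 6.7, 6.9, 7.0, 7.2, 7.4, 7.5, 7.7, 7.9, 8.3.
Count below 4.8: L = 3; count equal: E = 1; n = 25.
Percentile rank = 100·(3 + 0.5·1)/25 = 100·3.5/25 = 14.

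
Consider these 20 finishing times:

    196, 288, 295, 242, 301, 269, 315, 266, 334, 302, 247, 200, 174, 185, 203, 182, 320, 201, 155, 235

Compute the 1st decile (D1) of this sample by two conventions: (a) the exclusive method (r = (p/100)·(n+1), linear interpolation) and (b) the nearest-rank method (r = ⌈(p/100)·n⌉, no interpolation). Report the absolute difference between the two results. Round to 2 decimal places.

0.80

Sorted: 155, 174, 182, 185, 196, 200, 201, 203, 235, 242, 247, 266, 269, 288, 295, 301, 302, 315, 320, 334.
n = 20.
(a) r = 2.1; between ranks 2 (174) and 3 (182): 174.8.
(b) the nearest-rank method: rank 2 → 174.
|174.8 − 174| = 0.8.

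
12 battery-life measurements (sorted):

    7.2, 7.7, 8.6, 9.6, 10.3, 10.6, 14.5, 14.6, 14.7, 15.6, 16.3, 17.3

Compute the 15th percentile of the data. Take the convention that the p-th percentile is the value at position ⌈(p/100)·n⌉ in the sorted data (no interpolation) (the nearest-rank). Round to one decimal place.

7.7

n = 12.
Position = ⌈15/100 · 12⌉ = ⌈1.8⌉ = 2.
The value at rank 2 is 7.7.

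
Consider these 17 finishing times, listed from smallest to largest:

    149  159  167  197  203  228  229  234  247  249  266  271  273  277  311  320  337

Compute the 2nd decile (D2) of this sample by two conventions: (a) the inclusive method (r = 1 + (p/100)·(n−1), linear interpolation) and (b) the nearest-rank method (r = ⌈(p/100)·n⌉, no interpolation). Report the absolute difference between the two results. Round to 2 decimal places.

1.20

n = 17.
(a) r = 4.2; between ranks 4 (197) and 5 (203): 198.2.
(b) the nearest-rank method: rank 4 → 197.
|198.2 − 197| = 1.2.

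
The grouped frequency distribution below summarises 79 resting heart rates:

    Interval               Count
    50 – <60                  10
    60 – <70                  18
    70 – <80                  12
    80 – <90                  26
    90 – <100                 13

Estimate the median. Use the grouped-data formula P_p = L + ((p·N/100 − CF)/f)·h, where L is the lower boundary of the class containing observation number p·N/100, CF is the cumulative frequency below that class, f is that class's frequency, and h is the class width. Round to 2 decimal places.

79.58

N = 79; target position k = 50/100 · 79 = 39.5.
Cumulative frequencies: 10, 28, 40, 66, 79.
Observation 39.5 falls in the class 70 – <80.
L = 70, CF = 28, f = 12, h = 10.
P50 = 70 + ((39.5 − 28)/12)·10 = 70 + 9.58333 = 79.5833.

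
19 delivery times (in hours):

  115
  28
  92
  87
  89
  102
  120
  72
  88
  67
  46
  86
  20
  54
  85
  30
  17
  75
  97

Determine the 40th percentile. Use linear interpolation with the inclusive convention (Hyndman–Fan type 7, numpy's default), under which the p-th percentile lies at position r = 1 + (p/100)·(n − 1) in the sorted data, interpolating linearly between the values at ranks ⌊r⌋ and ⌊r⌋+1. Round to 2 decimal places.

72.60

Sorted: 17, 20, 28, 30, 46, 54, 67, 72, 75, 85, 86, 87, 88, 89, 92, 97, 102, 115, 120.
n = 19.
r = 1 + (40/100)·(19 − 1) = 1 + 7.2 = 8.2.
Rank 8 is 72 and rank 9 is 75.
Interpolate: 72 + 0.2·(75 − 72) = 72 + 0.2·3 = 72.6.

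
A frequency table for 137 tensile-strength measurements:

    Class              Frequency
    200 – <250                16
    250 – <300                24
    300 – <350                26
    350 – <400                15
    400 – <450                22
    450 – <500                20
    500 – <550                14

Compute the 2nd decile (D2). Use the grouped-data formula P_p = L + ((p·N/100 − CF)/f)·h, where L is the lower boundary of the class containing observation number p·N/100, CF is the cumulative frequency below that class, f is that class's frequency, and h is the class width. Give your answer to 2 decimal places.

N = 137; target position k = 20/100 · 137 = 27.4.
Cumulative frequencies: 16, 40, 66, 81, 103, 123, 137.
Observation 27.4 falls in the class 250 – <300.
L = 250, CF = 16, f = 24, h = 50.
P20 = 250 + ((27.4 − 16)/24)·50 = 250 + 23.75 = 273.75.

273.75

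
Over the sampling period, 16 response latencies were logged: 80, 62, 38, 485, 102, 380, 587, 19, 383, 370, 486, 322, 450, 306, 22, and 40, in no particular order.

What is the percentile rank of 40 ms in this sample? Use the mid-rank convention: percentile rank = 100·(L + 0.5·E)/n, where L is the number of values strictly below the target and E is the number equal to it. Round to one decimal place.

Sorted: 19, 22, 38, 40, 62, 80, 102, 306, 322, 370, 380, 383, 450, 485, 486, 587.
Count below 40: L = 3; count equal: E = 1; n = 16.
Percentile rank = 100·(3 + 0.5·1)/16 = 100·3.5/16 = 21.88.

21.9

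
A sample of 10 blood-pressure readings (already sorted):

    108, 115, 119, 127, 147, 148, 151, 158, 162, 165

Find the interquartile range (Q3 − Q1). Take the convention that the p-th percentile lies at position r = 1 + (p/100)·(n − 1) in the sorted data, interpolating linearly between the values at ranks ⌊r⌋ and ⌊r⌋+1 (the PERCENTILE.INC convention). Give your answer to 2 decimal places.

35.25

n = 10.
P25: r = 3.25; ranks 3–4 are 119, 127; interpolating gives 121.
P75: r = 7.75; ranks 7–8 are 151, 158; interpolating gives 156.25.
Difference: 156.25 − 121 = 35.25.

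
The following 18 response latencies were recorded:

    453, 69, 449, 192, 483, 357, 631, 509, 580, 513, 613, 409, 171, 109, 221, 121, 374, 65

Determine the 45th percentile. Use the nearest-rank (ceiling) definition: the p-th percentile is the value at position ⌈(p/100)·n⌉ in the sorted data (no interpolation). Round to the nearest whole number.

Sorted: 65, 69, 109, 121, 171, 192, 221, 357, 374, 409, 449, 453, 483, 509, 513, 580, 613, 631.
n = 18.
Position = ⌈45/100 · 18⌉ = ⌈8.1⌉ = 9.
The value at rank 9 is 374.

374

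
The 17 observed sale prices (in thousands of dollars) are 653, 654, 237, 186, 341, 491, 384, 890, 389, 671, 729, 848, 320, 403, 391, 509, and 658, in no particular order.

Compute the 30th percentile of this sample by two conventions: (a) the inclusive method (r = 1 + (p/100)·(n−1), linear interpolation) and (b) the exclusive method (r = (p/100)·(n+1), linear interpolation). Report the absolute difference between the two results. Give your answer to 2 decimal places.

Sorted: 186, 237, 320, 341, 384, 389, 391, 403, 491, 509, 653, 654, 658, 671, 729, 848, 890.
n = 17.
(a) r = 5.8; between ranks 5 (384) and 6 (389): 388.
(b) r = 5.4; between ranks 5 (384) and 6 (389): 386.
|388 − 386| = 2.

2.00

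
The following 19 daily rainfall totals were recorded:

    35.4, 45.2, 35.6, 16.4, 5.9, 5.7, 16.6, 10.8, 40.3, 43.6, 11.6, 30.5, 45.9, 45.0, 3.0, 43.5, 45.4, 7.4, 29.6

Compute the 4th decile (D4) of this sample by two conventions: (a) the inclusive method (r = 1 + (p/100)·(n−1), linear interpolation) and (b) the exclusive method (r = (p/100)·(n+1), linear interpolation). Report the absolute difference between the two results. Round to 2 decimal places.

Sorted: 3.0, 5.7, 5.9, 7.4, 10.8, 11.6, 16.4, 16.6, 29.6, 30.5, 35.4, 35.6, 40.3, 43.5, 43.6, 45.0, 45.2, 45.4, 45.9.
n = 19.
(a) r = 8.2; between ranks 8 (16.6) and 9 (29.6): 19.2.
(b) r = 8 → value at rank 8 = 16.6.
|19.2 − 16.6| = 2.6.

2.60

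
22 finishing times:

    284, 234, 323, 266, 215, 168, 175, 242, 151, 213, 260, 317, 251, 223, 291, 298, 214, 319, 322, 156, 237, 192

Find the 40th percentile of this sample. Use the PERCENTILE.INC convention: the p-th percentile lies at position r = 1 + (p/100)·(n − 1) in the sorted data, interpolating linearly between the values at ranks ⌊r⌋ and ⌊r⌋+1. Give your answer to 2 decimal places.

Sorted: 151, 156, 168, 175, 192, 213, 214, 215, 223, 234, 237, 242, 251, 260, 266, 284, 291, 298, 317, 319, 322, 323.
n = 22.
r = 1 + (40/100)·(22 − 1) = 1 + 8.4 = 9.4.
Rank 9 is 223 and rank 10 is 234.
Interpolate: 223 + 0.4·(234 − 223) = 223 + 0.4·11 = 227.4.

227.40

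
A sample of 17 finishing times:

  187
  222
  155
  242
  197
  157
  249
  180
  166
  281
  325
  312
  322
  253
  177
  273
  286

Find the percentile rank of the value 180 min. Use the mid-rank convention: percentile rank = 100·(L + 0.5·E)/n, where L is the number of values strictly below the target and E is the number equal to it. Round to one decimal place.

26.5

Sorted: 155, 157, 166, 177, 180, 187, 197, 222, 242, 249, 253, 273, 281, 286, 312, 322, 325.
Count below 180: L = 4; count equal: E = 1; n = 17.
Percentile rank = 100·(4 + 0.5·1)/17 = 100·4.5/17 = 26.47.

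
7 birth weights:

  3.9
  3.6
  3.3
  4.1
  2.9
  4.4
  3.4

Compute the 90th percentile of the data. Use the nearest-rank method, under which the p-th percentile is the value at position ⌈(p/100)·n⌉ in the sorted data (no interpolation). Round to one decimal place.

4.4

Sorted: 2.9, 3.3, 3.4, 3.6, 3.9, 4.1, 4.4.
n = 7.
Position = ⌈90/100 · 7⌉ = ⌈6.3⌉ = 7.
The value at rank 7 is 4.4.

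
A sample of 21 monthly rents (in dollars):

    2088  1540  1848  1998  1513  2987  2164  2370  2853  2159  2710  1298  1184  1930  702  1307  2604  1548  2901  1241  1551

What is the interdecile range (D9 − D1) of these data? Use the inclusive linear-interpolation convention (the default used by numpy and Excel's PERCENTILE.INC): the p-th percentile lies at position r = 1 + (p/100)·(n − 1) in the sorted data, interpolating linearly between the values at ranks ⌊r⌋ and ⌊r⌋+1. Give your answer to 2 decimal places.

1612.00

Sorted: 702, 1184, 1241, 1298, 1307, 1513, 1540, 1548, 1551, 1848, 1930, 1998, 2088, 2159, 2164, 2370, 2604, 2710, 2853, 2901, 2987.
n = 21.
P10: r = 3 (integer) → 1241.
P90: r = 19 (integer) → 2853.
Difference: 2853 − 1241 = 1612.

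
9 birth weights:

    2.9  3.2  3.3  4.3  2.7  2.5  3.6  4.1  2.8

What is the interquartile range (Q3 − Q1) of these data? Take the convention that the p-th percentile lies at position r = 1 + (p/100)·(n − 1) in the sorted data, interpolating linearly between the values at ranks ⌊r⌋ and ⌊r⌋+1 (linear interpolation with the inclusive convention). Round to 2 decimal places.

Sorted: 2.5, 2.7, 2.8, 2.9, 3.2, 3.3, 3.6, 4.1, 4.3.
n = 9.
P25: r = 3 (integer) → 2.8.
P75: r = 7 (integer) → 3.6.
Difference: 3.6 − 2.8 = 0.8.

0.80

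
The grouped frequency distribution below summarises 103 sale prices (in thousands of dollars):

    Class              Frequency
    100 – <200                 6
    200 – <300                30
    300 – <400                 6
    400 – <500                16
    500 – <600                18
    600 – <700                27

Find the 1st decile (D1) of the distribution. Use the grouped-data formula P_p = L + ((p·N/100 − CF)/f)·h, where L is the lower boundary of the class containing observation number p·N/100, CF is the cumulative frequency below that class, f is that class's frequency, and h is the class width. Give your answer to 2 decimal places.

214.33

N = 103; target position k = 10/100 · 103 = 10.3.
Cumulative frequencies: 6, 36, 42, 58, 76, 103.
Observation 10.3 falls in the class 200 – <300.
L = 200, CF = 6, f = 30, h = 100.
P10 = 200 + ((10.3 − 6)/30)·100 = 200 + 14.3333 = 214.333.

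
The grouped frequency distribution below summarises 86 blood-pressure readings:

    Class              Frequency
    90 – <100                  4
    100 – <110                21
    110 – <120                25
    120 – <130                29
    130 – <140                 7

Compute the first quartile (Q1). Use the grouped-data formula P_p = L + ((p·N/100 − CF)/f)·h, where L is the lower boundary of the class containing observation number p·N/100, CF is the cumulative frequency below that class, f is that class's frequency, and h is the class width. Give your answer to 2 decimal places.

N = 86; target position k = 25/100 · 86 = 21.5.
Cumulative frequencies: 4, 25, 50, 79, 86.
Observation 21.5 falls in the class 100 – <110.
L = 100, CF = 4, f = 21, h = 10.
P25 = 100 + ((21.5 − 4)/21)·10 = 100 + 8.33333 = 108.333.

108.33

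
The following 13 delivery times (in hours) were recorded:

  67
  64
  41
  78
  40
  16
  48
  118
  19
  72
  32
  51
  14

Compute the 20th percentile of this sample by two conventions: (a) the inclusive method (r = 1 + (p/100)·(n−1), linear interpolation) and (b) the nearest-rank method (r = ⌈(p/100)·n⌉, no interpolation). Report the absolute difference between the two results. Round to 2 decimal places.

5.20

Sorted: 14, 16, 19, 32, 40, 41, 48, 51, 64, 67, 72, 78, 118.
n = 13.
(a) r = 3.4; between ranks 3 (19) and 4 (32): 24.2.
(b) the nearest-rank method: rank 3 → 19.
|24.2 − 19| = 5.2.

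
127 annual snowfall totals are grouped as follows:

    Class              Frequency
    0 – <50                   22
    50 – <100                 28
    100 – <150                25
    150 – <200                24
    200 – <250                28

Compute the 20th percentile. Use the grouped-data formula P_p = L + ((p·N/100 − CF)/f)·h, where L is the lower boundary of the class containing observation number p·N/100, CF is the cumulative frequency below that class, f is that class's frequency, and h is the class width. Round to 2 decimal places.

56.07

N = 127; target position k = 20/100 · 127 = 25.4.
Cumulative frequencies: 22, 50, 75, 99, 127.
Observation 25.4 falls in the class 50 – <100.
L = 50, CF = 22, f = 28, h = 50.
P20 = 50 + ((25.4 − 22)/28)·50 = 50 + 6.07143 = 56.0714.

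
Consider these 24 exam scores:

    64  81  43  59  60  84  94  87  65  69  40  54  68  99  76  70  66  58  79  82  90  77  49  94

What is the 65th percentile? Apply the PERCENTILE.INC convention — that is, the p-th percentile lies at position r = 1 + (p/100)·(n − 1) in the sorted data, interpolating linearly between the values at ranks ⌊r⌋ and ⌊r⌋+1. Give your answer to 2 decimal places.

Sorted: 40, 43, 49, 54, 58, 59, 60, 64, 65, 66, 68, 69, 70, 76, 77, 79, 81, 82, 84, 87, 90, 94, 94, 99.
n = 24.
r = 1 + (65/100)·(24 − 1) = 1 + 14.95 = 15.95.
Rank 15 is 77 and rank 16 is 79.
Interpolate: 77 + 0.95·(79 − 77) = 77 + 0.95·2 = 78.9.

78.90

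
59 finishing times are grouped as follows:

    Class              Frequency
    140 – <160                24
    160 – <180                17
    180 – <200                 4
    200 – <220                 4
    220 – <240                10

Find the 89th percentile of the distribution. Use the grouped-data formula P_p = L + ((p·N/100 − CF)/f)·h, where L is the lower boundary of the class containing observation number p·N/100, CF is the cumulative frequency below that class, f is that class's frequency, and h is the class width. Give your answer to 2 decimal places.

227.02

N = 59; target position k = 89/100 · 59 = 52.51.
Cumulative frequencies: 24, 41, 45, 49, 59.
Observation 52.51 falls in the class 220 – <240.
L = 220, CF = 49, f = 10, h = 20.
P89 = 220 + ((52.51 − 49)/10)·20 = 220 + 7.02 = 227.02.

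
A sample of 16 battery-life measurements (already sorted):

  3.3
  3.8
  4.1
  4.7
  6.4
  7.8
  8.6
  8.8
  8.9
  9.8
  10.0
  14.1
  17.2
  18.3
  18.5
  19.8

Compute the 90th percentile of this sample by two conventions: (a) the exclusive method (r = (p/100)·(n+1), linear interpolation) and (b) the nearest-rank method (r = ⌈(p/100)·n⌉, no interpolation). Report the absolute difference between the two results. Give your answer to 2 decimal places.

n = 16.
(a) r = 15.3; between ranks 15 (18.5) and 16 (19.8): 18.89.
(b) the nearest-rank method: rank 15 → 18.5.
|18.89 − 18.5| = 0.39.

0.39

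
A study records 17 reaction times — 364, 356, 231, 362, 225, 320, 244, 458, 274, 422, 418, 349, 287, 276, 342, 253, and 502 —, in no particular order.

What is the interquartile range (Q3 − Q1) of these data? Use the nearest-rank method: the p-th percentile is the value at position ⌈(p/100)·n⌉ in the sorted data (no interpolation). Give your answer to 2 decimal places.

Sorted: 225, 231, 244, 253, 274, 276, 287, 320, 342, 349, 356, 362, 364, 418, 422, 458, 502.
n = 17.
P25: rank ⌈25/100·17⌉ = 5 → 274.
P75: rank ⌈75/100·17⌉ = 13 → 364.
Difference: 364 − 274 = 90.

90.00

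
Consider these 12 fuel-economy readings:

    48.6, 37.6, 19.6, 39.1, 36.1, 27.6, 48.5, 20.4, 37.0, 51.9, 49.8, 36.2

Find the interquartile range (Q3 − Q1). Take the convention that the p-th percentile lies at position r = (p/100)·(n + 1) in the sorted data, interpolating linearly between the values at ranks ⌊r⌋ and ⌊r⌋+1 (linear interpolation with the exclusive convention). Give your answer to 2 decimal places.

18.85

Sorted: 19.6, 20.4, 27.6, 36.1, 36.2, 37.0, 37.6, 39.1, 48.5, 48.6, 49.8, 51.9.
n = 12.
P25: r = 3.25; ranks 3–4 are 27.6, 36.1; interpolating gives 29.725.
P75: r = 9.75; ranks 9–10 are 48.5, 48.6; interpolating gives 48.575.
Difference: 48.575 − 29.725 = 18.85.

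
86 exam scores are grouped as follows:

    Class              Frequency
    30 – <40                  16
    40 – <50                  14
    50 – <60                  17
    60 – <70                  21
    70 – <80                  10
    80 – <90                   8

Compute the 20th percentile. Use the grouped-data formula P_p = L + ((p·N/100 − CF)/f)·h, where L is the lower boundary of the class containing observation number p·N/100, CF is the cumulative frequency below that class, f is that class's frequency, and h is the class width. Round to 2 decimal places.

40.86

N = 86; target position k = 20/100 · 86 = 17.2.
Cumulative frequencies: 16, 30, 47, 68, 78, 86.
Observation 17.2 falls in the class 40 – <50.
L = 40, CF = 16, f = 14, h = 10.
P20 = 40 + ((17.2 − 16)/14)·10 = 40 + 0.857143 = 40.8571.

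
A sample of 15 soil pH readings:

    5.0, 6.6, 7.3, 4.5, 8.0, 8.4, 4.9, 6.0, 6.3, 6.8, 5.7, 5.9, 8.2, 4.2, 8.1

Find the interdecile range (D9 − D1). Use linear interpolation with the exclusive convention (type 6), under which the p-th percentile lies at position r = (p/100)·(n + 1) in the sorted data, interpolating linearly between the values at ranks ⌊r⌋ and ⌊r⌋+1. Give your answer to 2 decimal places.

Sorted: 4.2, 4.5, 4.9, 5.0, 5.7, 5.9, 6.0, 6.3, 6.6, 6.8, 7.3, 8.0, 8.1, 8.2, 8.4.
n = 15.
P10: r = 1.6; ranks 1–2 are 4.2, 4.5; interpolating gives 4.38.
P90: r = 14.4; ranks 14–15 are 8.2, 8.4; interpolating gives 8.28.
Difference: 8.28 − 4.38 = 3.9.

3.90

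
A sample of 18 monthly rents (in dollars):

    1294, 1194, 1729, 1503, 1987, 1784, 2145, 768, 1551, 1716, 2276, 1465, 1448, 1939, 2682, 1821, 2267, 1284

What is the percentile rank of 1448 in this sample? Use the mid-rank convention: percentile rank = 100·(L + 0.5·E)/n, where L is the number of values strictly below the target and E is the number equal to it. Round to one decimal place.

Sorted: 768, 1194, 1284, 1294, 1448, 1465, 1503, 1551, 1716, 1729, 1784, 1821, 1939, 1987, 2145, 2267, 2276, 2682.
Count below 1448: L = 4; count equal: E = 1; n = 18.
Percentile rank = 100·(4 + 0.5·1)/18 = 100·4.5/18 = 25.

25.0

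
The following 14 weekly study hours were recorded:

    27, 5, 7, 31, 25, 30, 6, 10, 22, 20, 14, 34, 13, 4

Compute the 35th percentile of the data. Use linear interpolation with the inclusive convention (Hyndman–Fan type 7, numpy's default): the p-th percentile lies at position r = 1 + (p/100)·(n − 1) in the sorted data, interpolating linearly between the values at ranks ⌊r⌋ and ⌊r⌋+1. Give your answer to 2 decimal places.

11.65

Sorted: 4, 5, 6, 7, 10, 13, 14, 20, 22, 25, 27, 30, 31, 34.
n = 14.
r = 1 + (35/100)·(14 − 1) = 1 + 4.55 = 5.55.
Rank 5 is 10 and rank 6 is 13.
Interpolate: 10 + 0.55·(13 − 10) = 10 + 0.55·3 = 11.65.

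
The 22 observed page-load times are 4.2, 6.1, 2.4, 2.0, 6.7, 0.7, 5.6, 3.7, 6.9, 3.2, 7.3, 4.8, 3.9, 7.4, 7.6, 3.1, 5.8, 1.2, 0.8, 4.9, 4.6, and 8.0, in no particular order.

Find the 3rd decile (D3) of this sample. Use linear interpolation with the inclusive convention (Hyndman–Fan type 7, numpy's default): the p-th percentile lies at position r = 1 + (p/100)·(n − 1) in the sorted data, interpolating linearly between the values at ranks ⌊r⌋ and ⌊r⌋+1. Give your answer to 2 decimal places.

3.35

Sorted: 0.7, 0.8, 1.2, 2.0, 2.4, 3.1, 3.2, 3.7, 3.9, 4.2, 4.6, 4.8, 4.9, 5.6, 5.8, 6.1, 6.7, 6.9, 7.3, 7.4, 7.6, 8.0.
n = 22.
r = 1 + (30/100)·(22 − 1) = 1 + 6.3 = 7.3.
Rank 7 is 3.2 and rank 8 is 3.7.
Interpolate: 3.2 + 0.3·(3.7 − 3.2) = 3.2 + 0.3·0.5 = 3.35.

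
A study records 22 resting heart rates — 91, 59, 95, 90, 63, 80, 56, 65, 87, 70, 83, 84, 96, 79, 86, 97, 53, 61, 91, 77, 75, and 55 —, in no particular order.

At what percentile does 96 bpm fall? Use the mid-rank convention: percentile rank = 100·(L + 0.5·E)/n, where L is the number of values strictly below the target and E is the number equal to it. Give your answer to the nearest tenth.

93.2

Sorted: 53, 55, 56, 59, 61, 63, 65, 70, 75, 77, 79, 80, 83, 84, 86, 87, 90, 91, 91, 95, 96, 97.
Count below 96: L = 20; count equal: E = 1; n = 22.
Percentile rank = 100·(20 + 0.5·1)/22 = 100·20.5/22 = 93.18.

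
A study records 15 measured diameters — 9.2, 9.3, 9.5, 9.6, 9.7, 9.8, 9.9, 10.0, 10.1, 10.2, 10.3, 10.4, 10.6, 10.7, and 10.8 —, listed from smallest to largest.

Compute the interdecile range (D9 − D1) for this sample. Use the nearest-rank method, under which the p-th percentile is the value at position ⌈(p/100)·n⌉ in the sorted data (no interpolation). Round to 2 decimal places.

n = 15.
P10: rank ⌈10/100·15⌉ = 2 → 9.3.
P90: rank ⌈90/100·15⌉ = 14 → 10.7.
Difference: 10.7 − 9.3 = 1.4.

1.40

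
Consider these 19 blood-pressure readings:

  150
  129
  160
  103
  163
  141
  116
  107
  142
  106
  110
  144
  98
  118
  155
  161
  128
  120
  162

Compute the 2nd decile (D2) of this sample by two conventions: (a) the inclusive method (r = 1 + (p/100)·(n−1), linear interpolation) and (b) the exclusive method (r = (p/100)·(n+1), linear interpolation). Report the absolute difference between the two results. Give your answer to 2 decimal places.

1.80

Sorted: 98, 103, 106, 107, 110, 116, 118, 120, 128, 129, 141, 142, 144, 150, 155, 160, 161, 162, 163.
n = 19.
(a) r = 4.6; between ranks 4 (107) and 5 (110): 108.8.
(b) r = 4 → value at rank 4 = 107.
|108.8 − 107| = 1.8.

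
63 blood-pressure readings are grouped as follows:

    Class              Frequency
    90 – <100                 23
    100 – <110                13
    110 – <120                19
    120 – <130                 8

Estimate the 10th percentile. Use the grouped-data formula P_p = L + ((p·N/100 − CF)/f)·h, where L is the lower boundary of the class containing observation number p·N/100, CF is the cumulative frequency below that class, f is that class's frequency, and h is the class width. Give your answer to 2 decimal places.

N = 63; target position k = 10/100 · 63 = 6.3.
Cumulative frequencies: 23, 36, 55, 63.
Observation 6.3 falls in the class 90 – <100.
L = 90, CF = 0, f = 23, h = 10.
P10 = 90 + ((6.3 − 0)/23)·10 = 90 + 2.73913 = 92.7391.

92.74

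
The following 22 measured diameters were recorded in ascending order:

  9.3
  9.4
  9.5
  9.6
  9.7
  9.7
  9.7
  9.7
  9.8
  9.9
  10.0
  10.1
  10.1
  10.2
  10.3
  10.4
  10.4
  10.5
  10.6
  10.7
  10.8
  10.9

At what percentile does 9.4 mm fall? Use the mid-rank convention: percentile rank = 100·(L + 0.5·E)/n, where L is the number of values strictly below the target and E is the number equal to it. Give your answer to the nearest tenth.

Count below 9.4: L = 1; count equal: E = 1; n = 22.
Percentile rank = 100·(1 + 0.5·1)/22 = 100·1.5/22 = 6.818.

6.8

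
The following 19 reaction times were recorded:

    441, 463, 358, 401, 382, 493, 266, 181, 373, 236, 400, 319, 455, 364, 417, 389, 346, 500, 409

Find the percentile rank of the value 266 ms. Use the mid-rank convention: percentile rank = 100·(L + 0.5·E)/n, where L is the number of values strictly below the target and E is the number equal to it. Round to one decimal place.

Sorted: 181, 236, 266, 319, 346, 358, 364, 373, 382, 389, 400, 401, 409, 417, 441, 455, 463, 493, 500.
Count below 266: L = 2; count equal: E = 1; n = 19.
Percentile rank = 100·(2 + 0.5·1)/19 = 100·2.5/19 = 13.16.

13.2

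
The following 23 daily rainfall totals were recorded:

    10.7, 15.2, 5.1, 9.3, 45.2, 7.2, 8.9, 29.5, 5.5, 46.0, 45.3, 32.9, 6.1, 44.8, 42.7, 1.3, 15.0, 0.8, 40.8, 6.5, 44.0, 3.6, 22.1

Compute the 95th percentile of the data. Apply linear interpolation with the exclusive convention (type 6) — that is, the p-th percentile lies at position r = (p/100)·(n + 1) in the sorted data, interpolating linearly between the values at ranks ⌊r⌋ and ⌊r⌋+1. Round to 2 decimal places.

45.86

Sorted: 0.8, 1.3, 3.6, 5.1, 5.5, 6.1, 6.5, 7.2, 8.9, 9.3, 10.7, 15.0, 15.2, 22.1, 29.5, 32.9, 40.8, 42.7, 44.0, 44.8, 45.2, 45.3, 46.0.
n = 23.
r = (95/100)·(23 + 1) = 22.8.
Rank 22 is 45.3 and rank 23 is 46.0.
Interpolate: 45.3 + 0.8·(46.0 − 45.3) = 45.3 + 0.8·0.7 = 45.86.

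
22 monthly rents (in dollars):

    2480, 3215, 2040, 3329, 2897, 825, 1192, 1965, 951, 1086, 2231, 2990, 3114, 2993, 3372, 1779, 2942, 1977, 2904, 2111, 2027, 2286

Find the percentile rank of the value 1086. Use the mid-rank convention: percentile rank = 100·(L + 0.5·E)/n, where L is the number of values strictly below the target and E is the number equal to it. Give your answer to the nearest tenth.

11.4

Sorted: 825, 951, 1086, 1192, 1779, 1965, 1977, 2027, 2040, 2111, 2231, 2286, 2480, 2897, 2904, 2942, 2990, 2993, 3114, 3215, 3329, 3372.
Count below 1086: L = 2; count equal: E = 1; n = 22.
Percentile rank = 100·(2 + 0.5·1)/22 = 100·2.5/22 = 11.36.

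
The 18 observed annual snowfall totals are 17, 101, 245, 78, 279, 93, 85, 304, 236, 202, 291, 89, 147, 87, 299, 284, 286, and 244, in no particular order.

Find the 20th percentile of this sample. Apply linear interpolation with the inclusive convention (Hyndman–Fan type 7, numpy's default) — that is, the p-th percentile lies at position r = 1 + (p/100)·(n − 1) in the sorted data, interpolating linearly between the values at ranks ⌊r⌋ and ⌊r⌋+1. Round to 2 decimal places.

87.80

Sorted: 17, 78, 85, 87, 89, 93, 101, 147, 202, 236, 244, 245, 279, 284, 286, 291, 299, 304.
n = 18.
r = 1 + (20/100)·(18 − 1) = 1 + 3.4 = 4.4.
Rank 4 is 87 and rank 5 is 89.
Interpolate: 87 + 0.4·(89 − 87) = 87 + 0.4·2 = 87.8.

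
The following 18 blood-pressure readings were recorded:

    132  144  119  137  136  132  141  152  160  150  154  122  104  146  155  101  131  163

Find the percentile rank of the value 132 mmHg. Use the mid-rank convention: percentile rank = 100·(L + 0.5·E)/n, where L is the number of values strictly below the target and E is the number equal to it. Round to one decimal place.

33.3

Sorted: 101, 104, 119, 122, 131, 132, 132, 136, 137, 141, 144, 146, 150, 152, 154, 155, 160, 163.
Count below 132: L = 5; count equal: E = 2; n = 18.
Percentile rank = 100·(5 + 0.5·2)/18 = 100·6/18 = 33.33.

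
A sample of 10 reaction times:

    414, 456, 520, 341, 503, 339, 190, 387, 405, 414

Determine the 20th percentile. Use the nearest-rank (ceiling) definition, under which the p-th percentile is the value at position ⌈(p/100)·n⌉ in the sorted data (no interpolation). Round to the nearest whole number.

339

Sorted: 190, 339, 341, 387, 405, 414, 414, 456, 503, 520.
n = 10.
Position = ⌈20/100 · 10⌉ = ⌈2⌉ = 2.
The value at rank 2 is 339.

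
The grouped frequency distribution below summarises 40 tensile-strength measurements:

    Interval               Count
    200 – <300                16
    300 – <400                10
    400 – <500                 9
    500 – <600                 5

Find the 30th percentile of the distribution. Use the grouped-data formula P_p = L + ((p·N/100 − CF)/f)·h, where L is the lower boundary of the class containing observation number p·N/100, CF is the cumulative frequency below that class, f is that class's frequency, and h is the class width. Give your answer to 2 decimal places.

275.00

N = 40; target position k = 30/100 · 40 = 12.
Cumulative frequencies: 16, 26, 35, 40.
Observation 12 falls in the class 200 – <300.
L = 200, CF = 0, f = 16, h = 100.
P30 = 200 + ((12 − 0)/16)·100 = 200 + 75 = 275.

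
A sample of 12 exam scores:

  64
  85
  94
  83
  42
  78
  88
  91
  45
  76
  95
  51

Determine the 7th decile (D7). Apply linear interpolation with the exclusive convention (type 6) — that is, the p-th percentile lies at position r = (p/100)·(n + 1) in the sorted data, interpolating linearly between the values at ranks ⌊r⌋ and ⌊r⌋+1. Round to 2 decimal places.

88.30

Sorted: 42, 45, 51, 64, 76, 78, 83, 85, 88, 91, 94, 95.
n = 12.
r = (70/100)·(12 + 1) = 9.1.
Rank 9 is 88 and rank 10 is 91.
Interpolate: 88 + 0.1·(91 − 88) = 88 + 0.1·3 = 88.3.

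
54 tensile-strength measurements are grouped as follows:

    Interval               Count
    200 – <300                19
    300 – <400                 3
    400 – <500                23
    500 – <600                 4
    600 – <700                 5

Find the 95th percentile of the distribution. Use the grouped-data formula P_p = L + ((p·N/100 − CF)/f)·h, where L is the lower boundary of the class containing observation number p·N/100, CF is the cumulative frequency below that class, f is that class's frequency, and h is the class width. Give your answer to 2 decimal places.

646.00

N = 54; target position k = 95/100 · 54 = 51.3.
Cumulative frequencies: 19, 22, 45, 49, 54.
Observation 51.3 falls in the class 600 – <700.
L = 600, CF = 49, f = 5, h = 100.
P95 = 600 + ((51.3 − 49)/5)·100 = 600 + 46 = 646.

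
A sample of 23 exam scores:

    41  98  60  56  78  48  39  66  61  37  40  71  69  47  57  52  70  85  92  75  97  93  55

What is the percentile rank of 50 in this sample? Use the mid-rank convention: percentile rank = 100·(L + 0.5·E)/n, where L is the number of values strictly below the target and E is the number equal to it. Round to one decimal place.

26.1

Sorted: 37, 39, 40, 41, 47, 48, 52, 55, 56, 57, 60, 61, 66, 69, 70, 71, 75, 78, 85, 92, 93, 97, 98.
Count below 50: L = 6; count equal: E = 0; n = 23.
Percentile rank = 100·(6 + 0.5·0)/23 = 100·6/23 = 26.09.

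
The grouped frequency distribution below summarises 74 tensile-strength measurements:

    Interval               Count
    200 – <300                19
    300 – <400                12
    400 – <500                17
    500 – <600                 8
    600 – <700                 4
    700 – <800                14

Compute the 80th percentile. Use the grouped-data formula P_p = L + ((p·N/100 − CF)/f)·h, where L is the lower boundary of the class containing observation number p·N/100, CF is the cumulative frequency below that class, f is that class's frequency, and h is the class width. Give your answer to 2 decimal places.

680.00

N = 74; target position k = 80/100 · 74 = 59.2.
Cumulative frequencies: 19, 31, 48, 56, 60, 74.
Observation 59.2 falls in the class 600 – <700.
L = 600, CF = 56, f = 4, h = 100.
P80 = 600 + ((59.2 − 56)/4)·100 = 600 + 80 = 680.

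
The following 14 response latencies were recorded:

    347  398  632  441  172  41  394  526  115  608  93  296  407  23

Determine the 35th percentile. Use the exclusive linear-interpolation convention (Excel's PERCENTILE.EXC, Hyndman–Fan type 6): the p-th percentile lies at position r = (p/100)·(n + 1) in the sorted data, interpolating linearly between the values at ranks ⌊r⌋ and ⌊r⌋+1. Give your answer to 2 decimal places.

Sorted: 23, 41, 93, 115, 172, 296, 347, 394, 398, 407, 441, 526, 608, 632.
n = 14.
r = (35/100)·(14 + 1) = 5.25.
Rank 5 is 172 and rank 6 is 296.
Interpolate: 172 + 0.25·(296 − 172) = 172 + 0.25·124 = 203.

203.00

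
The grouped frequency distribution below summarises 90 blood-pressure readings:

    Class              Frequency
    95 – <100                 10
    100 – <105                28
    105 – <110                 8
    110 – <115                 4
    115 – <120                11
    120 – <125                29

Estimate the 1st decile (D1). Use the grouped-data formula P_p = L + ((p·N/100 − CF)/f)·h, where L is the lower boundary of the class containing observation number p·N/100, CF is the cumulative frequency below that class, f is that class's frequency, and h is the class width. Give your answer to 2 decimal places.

N = 90; target position k = 10/100 · 90 = 9.
Cumulative frequencies: 10, 38, 46, 50, 61, 90.
Observation 9 falls in the class 95 – <100.
L = 95, CF = 0, f = 10, h = 5.
P10 = 95 + ((9 − 0)/10)·5 = 95 + 4.5 = 99.5.

99.50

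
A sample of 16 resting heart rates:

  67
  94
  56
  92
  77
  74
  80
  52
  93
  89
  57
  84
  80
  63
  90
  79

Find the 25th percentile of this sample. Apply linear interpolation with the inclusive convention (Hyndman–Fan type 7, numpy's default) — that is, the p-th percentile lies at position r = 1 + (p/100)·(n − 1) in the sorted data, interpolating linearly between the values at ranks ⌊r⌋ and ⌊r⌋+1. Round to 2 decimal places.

66.00

Sorted: 52, 56, 57, 63, 67, 74, 77, 79, 80, 80, 84, 89, 90, 92, 93, 94.
n = 16.
r = 1 + (25/100)·(16 − 1) = 1 + 3.75 = 4.75.
Rank 4 is 63 and rank 5 is 67.
Interpolate: 63 + 0.75·(67 − 63) = 63 + 0.75·4 = 66.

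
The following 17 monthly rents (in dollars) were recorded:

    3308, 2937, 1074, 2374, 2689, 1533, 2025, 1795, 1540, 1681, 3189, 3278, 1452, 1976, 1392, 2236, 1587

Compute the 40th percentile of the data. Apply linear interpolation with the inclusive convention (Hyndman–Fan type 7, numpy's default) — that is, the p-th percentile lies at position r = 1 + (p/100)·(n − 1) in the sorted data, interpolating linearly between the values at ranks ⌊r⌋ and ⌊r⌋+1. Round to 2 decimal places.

1726.60

Sorted: 1074, 1392, 1452, 1533, 1540, 1587, 1681, 1795, 1976, 2025, 2236, 2374, 2689, 2937, 3189, 3278, 3308.
n = 17.
r = 1 + (40/100)·(17 − 1) = 1 + 6.4 = 7.4.
Rank 7 is 1681 and rank 8 is 1795.
Interpolate: 1681 + 0.4·(1795 − 1681) = 1681 + 0.4·114 = 1726.6.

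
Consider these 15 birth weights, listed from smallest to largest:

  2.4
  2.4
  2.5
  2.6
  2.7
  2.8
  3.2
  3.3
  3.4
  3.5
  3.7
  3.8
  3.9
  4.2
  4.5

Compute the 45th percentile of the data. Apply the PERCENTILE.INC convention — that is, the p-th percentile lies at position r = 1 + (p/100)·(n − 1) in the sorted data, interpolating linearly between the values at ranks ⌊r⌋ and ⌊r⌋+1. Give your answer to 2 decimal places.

n = 15.
r = 1 + (45/100)·(15 − 1) = 1 + 6.3 = 7.3.
Rank 7 is 3.2 and rank 8 is 3.3.
Interpolate: 3.2 + 0.3·(3.3 − 3.2) = 3.2 + 0.3·0.1 = 3.23.

3.23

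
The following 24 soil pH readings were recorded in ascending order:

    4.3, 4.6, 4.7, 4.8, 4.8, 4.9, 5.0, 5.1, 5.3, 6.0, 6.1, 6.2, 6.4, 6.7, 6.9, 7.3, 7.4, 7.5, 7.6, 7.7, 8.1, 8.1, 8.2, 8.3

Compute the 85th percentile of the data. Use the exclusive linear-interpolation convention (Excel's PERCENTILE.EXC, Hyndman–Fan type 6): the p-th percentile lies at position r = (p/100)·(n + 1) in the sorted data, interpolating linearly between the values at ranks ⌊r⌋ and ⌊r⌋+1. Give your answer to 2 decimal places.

n = 24.
r = (85/100)·(24 + 1) = 21.25.
Rank 21 is 8.1 and rank 22 is 8.1.
Interpolate: 8.1 + 0.25·(8.1 − 8.1) = 8.1 + 0.25·0 = 8.1.

8.10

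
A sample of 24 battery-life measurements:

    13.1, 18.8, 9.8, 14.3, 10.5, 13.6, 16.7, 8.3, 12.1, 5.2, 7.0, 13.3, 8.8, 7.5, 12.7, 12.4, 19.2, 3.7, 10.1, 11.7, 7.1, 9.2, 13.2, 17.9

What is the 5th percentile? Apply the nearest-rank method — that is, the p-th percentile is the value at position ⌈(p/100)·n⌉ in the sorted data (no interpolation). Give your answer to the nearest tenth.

Sorted: 3.7, 5.2, 7.0, 7.1, 7.5, 8.3, 8.8, 9.2, 9.8, 10.1, 10.5, 11.7, 12.1, 12.4, 12.7, 13.1, 13.2, 13.3, 13.6, 14.3, 16.7, 17.9, 18.8, 19.2.
n = 24.
Position = ⌈5/100 · 24⌉ = ⌈1.2⌉ = 2.
The value at rank 2 is 5.2.

5.2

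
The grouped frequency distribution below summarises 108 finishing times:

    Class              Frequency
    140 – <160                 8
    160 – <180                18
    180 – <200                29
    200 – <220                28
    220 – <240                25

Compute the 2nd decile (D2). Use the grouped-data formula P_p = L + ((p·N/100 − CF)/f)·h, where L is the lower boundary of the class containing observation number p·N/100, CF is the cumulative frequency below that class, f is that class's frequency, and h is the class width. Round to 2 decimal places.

N = 108; target position k = 20/100 · 108 = 21.6.
Cumulative frequencies: 8, 26, 55, 83, 108.
Observation 21.6 falls in the class 160 – <180.
L = 160, CF = 8, f = 18, h = 20.
P20 = 160 + ((21.6 − 8)/18)·20 = 160 + 15.1111 = 175.111.

175.11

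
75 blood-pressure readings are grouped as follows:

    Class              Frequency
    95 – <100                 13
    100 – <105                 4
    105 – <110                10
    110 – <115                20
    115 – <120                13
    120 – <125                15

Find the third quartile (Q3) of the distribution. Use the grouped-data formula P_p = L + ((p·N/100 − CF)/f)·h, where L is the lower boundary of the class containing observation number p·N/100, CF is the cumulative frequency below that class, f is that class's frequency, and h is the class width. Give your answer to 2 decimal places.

118.56

N = 75; target position k = 75/100 · 75 = 56.25.
Cumulative frequencies: 13, 17, 27, 47, 60, 75.
Observation 56.25 falls in the class 115 – <120.
L = 115, CF = 47, f = 13, h = 5.
P75 = 115 + ((56.25 − 47)/13)·5 = 115 + 3.55769 = 118.558.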